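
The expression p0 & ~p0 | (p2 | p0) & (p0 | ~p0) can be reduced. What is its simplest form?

p2 | p0

p0 & ~p0 | (p2 | p0) & (p0 | ~p0)
= (p2 | p0) & (p0 | ~p0)   [complement / identity]
= p2 | p0   [complement / identity]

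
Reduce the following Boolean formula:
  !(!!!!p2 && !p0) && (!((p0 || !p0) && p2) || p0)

!(!!!!p2 && !p0) && (!((p0 || !p0) && p2) || p0)
= !(!!!!p2 && !p0) && (!p2 || p0)
= !(!!p2 && !p0) && (!p2 || p0)
= (!p2 || p0) && (!p2 || p0)
= !p2 || p0

!p2 || p0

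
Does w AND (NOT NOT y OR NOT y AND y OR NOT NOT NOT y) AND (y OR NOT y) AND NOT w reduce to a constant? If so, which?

yes, False

w AND (NOT NOT y OR NOT y AND y OR NOT NOT NOT y) AND (y OR NOT y) AND NOT w
= w AND (NOT NOT y OR NOT y AND y OR NOT y) AND (y OR NOT y) AND NOT w   [double negation]
= w AND (NOT NOT y OR NOT y) AND (y OR NOT y) AND NOT w   [complement / identity]
= w AND (y OR NOT y) AND (y OR NOT y) AND NOT w   [double negation]
= w AND (y OR NOT y) AND NOT w   [idempotence]
= w AND NOT w   [complement / identity]
= FALSE   [complement]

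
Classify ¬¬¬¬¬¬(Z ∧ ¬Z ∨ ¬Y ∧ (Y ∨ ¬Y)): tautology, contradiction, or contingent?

contingent

¬¬¬¬¬¬(Z ∧ ¬Z ∨ ¬Y ∧ (Y ∨ ¬Y))
= ¬¬¬¬¬¬(Z ∧ ¬Z ∨ ¬Y)   (complement / identity)
= ¬¬¬¬¬¬¬Y   (complement / identity)
= ¬¬¬¬¬Y   (double negation)
= ¬¬¬Y   (double negation)
= ¬Y   (double negation)
This depends on Y, so it is not a constant.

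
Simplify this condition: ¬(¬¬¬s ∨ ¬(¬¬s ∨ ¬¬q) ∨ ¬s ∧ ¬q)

¬(¬¬¬s ∨ ¬(¬¬s ∨ ¬¬q) ∨ ¬s ∧ ¬q)
= ¬(¬s ∨ ¬(¬¬s ∨ ¬¬q) ∨ ¬s ∧ ¬q)   [double negation]
= ¬(¬s ∨ ¬s ∧ ¬q ∨ ¬s ∧ ¬q)   [De Morgan]
= ¬(¬s ∨ ¬s ∧ ¬q)   [idempotence]
= ¬¬s   [absorption]
= s   [double negation]

s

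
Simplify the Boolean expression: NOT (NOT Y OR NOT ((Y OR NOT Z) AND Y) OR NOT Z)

Y AND Z

NOT (NOT Y OR NOT ((Y OR NOT Z) AND Y) OR NOT Z)
= NOT (NOT Y OR NOT Y OR NOT Z)   [absorption]
= NOT (NOT Y OR NOT Z)   [idempotence]
= Y AND Z   [De Morgan]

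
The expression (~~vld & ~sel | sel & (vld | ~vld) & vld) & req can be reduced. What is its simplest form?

vld & req

(~~vld & ~sel | sel & (vld | ~vld) & vld) & req
= (~~vld & ~sel | sel & vld) & req   (complement / identity)
= (vld & ~sel | sel & vld) & req   (double negation)
= vld & req   (distribution)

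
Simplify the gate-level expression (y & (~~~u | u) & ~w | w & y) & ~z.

(y & (~~~u | u) & ~w | w & y) & ~z
= (y & (~u | u) & ~w | w & y) & ~z   (double negation)
= (y & ~w | w & y) & ~z   (complement / identity)
= y & ~z   (distribution)

y & ~z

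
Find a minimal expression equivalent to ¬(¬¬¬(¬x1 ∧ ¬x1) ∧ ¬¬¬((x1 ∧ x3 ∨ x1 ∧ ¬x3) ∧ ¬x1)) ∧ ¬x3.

¬(¬¬¬(¬x1 ∧ ¬x1) ∧ ¬¬¬((x1 ∧ x3 ∨ x1 ∧ ¬x3) ∧ ¬x1)) ∧ ¬x3
= ¬(¬¬¬(¬x1 ∧ ¬x1) ∧ ¬¬¬(x1 ∧ ¬x1)) ∧ ¬x3   [distribution]
= ¬(¬¬¬(¬x1 ∧ ¬x1) ∧ ¬(x1 ∧ ¬x1)) ∧ ¬x3   [double negation]
= (¬¬(¬x1 ∧ ¬x1) ∨ x1 ∧ ¬x1) ∧ ¬x3   [De Morgan]
= (¬x1 ∧ ¬x1 ∨ x1 ∧ ¬x1) ∧ ¬x3   [double negation]
= ¬x1 ∧ ¬x3   [distribution]

¬x1 ∧ ¬x3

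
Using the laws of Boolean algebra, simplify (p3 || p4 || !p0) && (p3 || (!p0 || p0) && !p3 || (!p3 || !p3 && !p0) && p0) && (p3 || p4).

(p3 || p4 || !p0) && (p3 || (!p0 || p0) && !p3 || (!p3 || !p3 && !p0) && p0) && (p3 || p4)
= (p3 || p4 || !p0) && (p3 || (!p0 || p0) && !p3 || !p3 && p0) && (p3 || p4)   [absorption]
= (p3 || p4 || !p0) && (p3 || !p3 || !p3 && p0) && (p3 || p4)   [complement / identity]
= (p3 || p4 || !p0) && (p3 || !p3) && (p3 || p4)   [absorption]
= (p3 || p4 || !p0) && (p3 || p4)   [complement / identity]
= p3 || p4   [absorption]

p3 || p4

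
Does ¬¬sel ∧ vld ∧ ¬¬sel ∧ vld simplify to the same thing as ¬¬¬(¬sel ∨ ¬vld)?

Yes

E1: ¬¬sel ∧ vld ∧ ¬¬sel ∧ vld
    = ¬¬sel ∧ vld
    = sel ∧ vld
E2: ¬¬¬(¬sel ∨ ¬vld)
    = ¬¬(sel ∧ vld)
    = sel ∧ vld
Both reduce to sel ∧ vld, so they are equivalent.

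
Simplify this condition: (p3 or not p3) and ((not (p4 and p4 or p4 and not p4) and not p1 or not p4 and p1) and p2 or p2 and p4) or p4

p2 or p4

(p3 or not p3) and ((not (p4 and p4 or p4 and not p4) and not p1 or not p4 and p1) and p2 or p2 and p4) or p4
= (p3 or not p3) and ((not p4 and not p1 or not p4 and p1) and p2 or p2 and p4) or p4
= (p3 or not p3) and (not p4 and p2 or p2 and p4) or p4
= not p4 and p2 or p2 and p4 or p4
= p2 or p4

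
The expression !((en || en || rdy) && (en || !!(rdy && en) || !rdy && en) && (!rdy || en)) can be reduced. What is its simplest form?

!en

!((en || en || rdy) && (en || !!(rdy && en) || !rdy && en) && (!rdy || en))
= !((en || en || rdy) && (en || rdy && en || !rdy && en) && (!rdy || en))
= !((en || en || rdy) && (en || en) && (!rdy || en))
= !((en || en) && (!rdy || en))
= !(en || en && !rdy)
= !en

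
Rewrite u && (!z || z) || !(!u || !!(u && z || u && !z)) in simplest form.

u && (!z || z) || !(!u || !!(u && z || u && !z))
= u || !(!u || !!(u && z || u && !z))   — complement / identity
= u || u && !(u && z || u && !z)   — De Morgan
= u || u && !u   — distribution
= u   — complement / identity

u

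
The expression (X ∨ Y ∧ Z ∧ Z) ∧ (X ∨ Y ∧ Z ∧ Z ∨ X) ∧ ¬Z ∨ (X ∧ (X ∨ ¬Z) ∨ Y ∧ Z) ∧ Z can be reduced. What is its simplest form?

(X ∨ Y ∧ Z ∧ Z) ∧ (X ∨ Y ∧ Z ∧ Z ∨ X) ∧ ¬Z ∨ (X ∧ (X ∨ ¬Z) ∨ Y ∧ Z) ∧ Z
= (X ∨ Y ∧ Z ∧ Z) ∧ (X ∨ Y ∧ Z ∧ Z ∨ X) ∧ ¬Z ∨ (X ∨ Y ∧ Z) ∧ Z   [absorption]
= (X ∨ Y ∧ Z ∧ Z) ∧ ¬Z ∨ (X ∨ Y ∧ Z) ∧ Z   [absorption]
= (X ∨ Y ∧ Z) ∧ ¬Z ∨ (X ∨ Y ∧ Z) ∧ Z   [idempotence]
= X ∨ Y ∧ Z   [distribution]

X ∨ Y ∧ Z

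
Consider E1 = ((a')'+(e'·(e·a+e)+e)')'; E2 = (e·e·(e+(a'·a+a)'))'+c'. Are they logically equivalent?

No

E1: ((a')'+(e'·(e·a+e)+e)')'
    = ((a')'+(e'·e+e)')'
    = a'·(e'·e+e)
    = a'·e
E2: (e·e·(e+(a'·a+a)'))'+c'
    = (e·e·(e+a'))'+c'
    = (e·e)'+c'
    = e'+c'
These differ: at a=1, c=0, e=0, E1 = 0 but E2 = 1.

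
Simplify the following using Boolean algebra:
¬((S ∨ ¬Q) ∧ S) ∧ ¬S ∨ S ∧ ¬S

¬S

¬((S ∨ ¬Q) ∧ S) ∧ ¬S ∨ S ∧ ¬S
= ¬S ∧ ¬S ∨ S ∧ ¬S   [absorption]
= ¬S   [distribution]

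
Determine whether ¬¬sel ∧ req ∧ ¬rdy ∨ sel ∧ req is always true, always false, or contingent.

¬¬sel ∧ req ∧ ¬rdy ∨ sel ∧ req
= sel ∧ req ∧ ¬rdy ∨ sel ∧ req
= sel ∧ req
This depends on req, sel, so it is not a constant.

contingent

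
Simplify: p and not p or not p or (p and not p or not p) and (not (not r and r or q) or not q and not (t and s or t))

not p

p and not p or not p or (p and not p or not p) and (not (not r and r or q) or not q and not (t and s or t))
= p and not p or not p or (p and not p or not p) and (not (not r and r or q) or not q and not t)   — absorption
= p and not p or not p or (p and not p or not p) and (not q or not q and not t)   — complement / identity
= p and not p or not p or (p and not p or not p) and not q   — absorption
= p and not p or not p   — absorption
= not p   — complement / identity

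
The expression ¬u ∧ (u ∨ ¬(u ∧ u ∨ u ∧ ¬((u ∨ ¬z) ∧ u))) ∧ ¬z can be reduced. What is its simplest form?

¬u ∧ (u ∨ ¬(u ∧ u ∨ u ∧ ¬((u ∨ ¬z) ∧ u))) ∧ ¬z
= ¬u ∧ (u ∨ ¬(u ∧ u ∨ u ∧ ¬u)) ∧ ¬z   [absorption]
= ¬u ∧ (u ∨ ¬u) ∧ ¬z   [distribution]
= ¬u ∧ ¬z   [complement / identity]

¬u ∧ ¬z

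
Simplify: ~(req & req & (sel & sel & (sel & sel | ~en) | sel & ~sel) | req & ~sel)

~req

~(req & req & (sel & sel & (sel & sel | ~en) | sel & ~sel) | req & ~sel)
= ~(req & (sel & sel & (sel & sel | ~en) | sel & ~sel) | req & ~sel)   (idempotence)
= ~(req & (sel & sel | sel & ~sel) | req & ~sel)   (absorption)
= ~(req & sel | req & ~sel)   (distribution)
= ~req   (distribution)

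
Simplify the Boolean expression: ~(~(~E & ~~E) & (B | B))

~(~(~E & ~~E) & (B | B))
= ~((E | ~E) & (B | B))   [De Morgan]
= ~(B | B)   [complement / identity]
= ~B   [idempotence]

~B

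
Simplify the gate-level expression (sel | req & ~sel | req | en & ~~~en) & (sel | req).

(sel | req & ~sel | req | en & ~~~en) & (sel | req)
= (sel | req | en & ~~~en) & (sel | req)   [absorption]
= (sel | req | en & ~en) & (sel | req)   [double negation]
= (sel | req) & (sel | req)   [complement / identity]
= sel | req   [idempotence]

sel | req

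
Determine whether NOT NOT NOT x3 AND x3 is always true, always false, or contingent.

NOT NOT NOT x3 AND x3
= NOT x3 AND x3
= FALSE

always false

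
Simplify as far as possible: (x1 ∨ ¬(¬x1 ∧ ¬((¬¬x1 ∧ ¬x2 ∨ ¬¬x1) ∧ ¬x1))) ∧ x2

x1 ∧ x2

(x1 ∨ ¬(¬x1 ∧ ¬((¬¬x1 ∧ ¬x2 ∨ ¬¬x1) ∧ ¬x1))) ∧ x2
= (x1 ∨ ¬(¬x1 ∧ ¬(¬¬x1 ∧ ¬x1))) ∧ x2
= (x1 ∨ ¬(¬x1 ∧ ¬(x1 ∧ ¬x1))) ∧ x2
= (x1 ∨ x1 ∨ x1 ∧ ¬x1) ∧ x2
= (x1 ∨ x1) ∧ x2
= x1 ∧ x2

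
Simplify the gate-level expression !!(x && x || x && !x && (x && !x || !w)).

!!(x && x || x && !x && (x && !x || !w))
= !!(x && x || x && !x)   [absorption]
= x && x || x && !x   [double negation]
= x   [distribution]

x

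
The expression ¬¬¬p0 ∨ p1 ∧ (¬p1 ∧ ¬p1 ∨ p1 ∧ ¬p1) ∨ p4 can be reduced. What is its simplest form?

¬p0 ∨ p4

¬¬¬p0 ∨ p1 ∧ (¬p1 ∧ ¬p1 ∨ p1 ∧ ¬p1) ∨ p4
= ¬¬¬p0 ∨ p1 ∧ ¬p1 ∨ p4
= ¬¬¬p0 ∨ p4
= ¬p0 ∨ p4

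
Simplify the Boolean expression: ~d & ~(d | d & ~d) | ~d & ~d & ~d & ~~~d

~d

~d & ~(d | d & ~d) | ~d & ~d & ~d & ~~~d
= ~d & ~(d | d & ~d) | ~d & ~d & ~d & ~d   [double negation]
= ~d & ~(d | d & ~d) | ~d & ~d   [idempotence]
= ~d & ~d | ~d & ~d   [complement / identity]
= ~d & ~d   [idempotence]
= ~d   [idempotence]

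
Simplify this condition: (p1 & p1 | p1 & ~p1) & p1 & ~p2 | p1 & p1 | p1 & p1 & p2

p1

(p1 & p1 | p1 & ~p1) & p1 & ~p2 | p1 & p1 | p1 & p1 & p2
= p1 & p1 & ~p2 | p1 & p1 | p1 & p1 & p2   — distribution
= p1 & p1 | p1 & p1 & p2   — absorption
= p1 & p1   — absorption
= p1   — idempotence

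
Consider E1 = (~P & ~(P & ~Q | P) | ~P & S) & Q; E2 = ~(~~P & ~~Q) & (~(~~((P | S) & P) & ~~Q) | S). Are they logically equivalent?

E1: (~P & ~(P & ~Q | P) | ~P & S) & Q
    = (~P & ~P | ~P & S) & Q   — absorption
    = (~P | ~P & S) & Q   — idempotence
    = ~P & Q   — absorption
E2: ~(~~P & ~~Q) & (~(~~((P | S) & P) & ~~Q) | S)
    = ~(~~P & ~~Q) & (~(~~P & ~~Q) | S)   — absorption
    = ~(~~P & ~~Q)   — absorption
    = ~P | ~Q   — De Morgan
These differ: at P=1, Q=0, S=1, E1 = 0 but E2 = 1.

No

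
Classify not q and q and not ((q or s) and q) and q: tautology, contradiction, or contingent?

contradiction

not q and q and not ((q or s) and q) and q
= not q and q and not q and q   (absorption)
= not q and q   (idempotence)
= False   (complement)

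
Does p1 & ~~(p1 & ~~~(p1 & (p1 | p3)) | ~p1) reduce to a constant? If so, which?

p1 & ~~(p1 & ~~~(p1 & (p1 | p3)) | ~p1)
= p1 & ~~(p1 & ~~~p1 | ~p1)   (absorption)
= p1 & (p1 & ~~~p1 | ~p1)   (double negation)
= p1 & (p1 & ~p1 | ~p1)   (double negation)
= p1 & ~p1   (complement / identity)
= 0   (complement)

yes, False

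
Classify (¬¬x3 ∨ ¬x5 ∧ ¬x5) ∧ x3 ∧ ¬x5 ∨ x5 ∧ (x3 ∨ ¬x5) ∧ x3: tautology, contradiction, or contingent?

(¬¬x3 ∨ ¬x5 ∧ ¬x5) ∧ x3 ∧ ¬x5 ∨ x5 ∧ (x3 ∨ ¬x5) ∧ x3
= (¬¬x3 ∨ ¬x5) ∧ x3 ∧ ¬x5 ∨ x5 ∧ (x3 ∨ ¬x5) ∧ x3   (idempotence)
= (x3 ∨ ¬x5) ∧ x3 ∧ ¬x5 ∨ x5 ∧ (x3 ∨ ¬x5) ∧ x3   (double negation)
= (x3 ∨ ¬x5) ∧ x3   (distribution)
= x3   (absorption)
This depends on x3, so it is not a constant.

contingent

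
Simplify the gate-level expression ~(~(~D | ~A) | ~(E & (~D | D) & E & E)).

(~D | ~A) & E

~(~(~D | ~A) | ~(E & (~D | D) & E & E))
= ~(~(~D | ~A) | ~(E & E & E))   (complement / identity)
= ~(~(~D | ~A) | ~(E & E))   (idempotence)
= (~D | ~A) & E & E   (De Morgan)
= (~D | ~A) & E   (idempotence)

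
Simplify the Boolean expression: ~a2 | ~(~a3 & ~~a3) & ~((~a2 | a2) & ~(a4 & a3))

~a2 | ~(~a3 & ~~a3) & ~((~a2 | a2) & ~(a4 & a3))
= ~a2 | ~(~a3 & ~~a3) & ~~(a4 & a3)
= ~a2 | (a3 | ~a3) & ~~(a4 & a3)
= ~a2 | ~~(a4 & a3)
= ~a2 | a4 & a3

~a2 | a4 & a3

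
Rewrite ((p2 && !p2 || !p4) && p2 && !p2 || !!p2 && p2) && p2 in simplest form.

p2

((p2 && !p2 || !p4) && p2 && !p2 || !!p2 && p2) && p2
= ((p2 && !p2 || !p4) && p2 && !p2 || p2 && p2) && p2   — double negation
= (p2 && !p2 || p2 && p2) && p2   — absorption
= p2 && p2   — distribution
= p2   — idempotence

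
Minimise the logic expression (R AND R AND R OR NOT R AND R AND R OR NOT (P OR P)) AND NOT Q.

(R OR NOT P) AND NOT Q

(R AND R AND R OR NOT R AND R AND R OR NOT (P OR P)) AND NOT Q
= (R AND R OR NOT (P OR P)) AND NOT Q   [distribution]
= (R AND R OR NOT P) AND NOT Q   [idempotence]
= (R OR NOT P) AND NOT Q   [idempotence]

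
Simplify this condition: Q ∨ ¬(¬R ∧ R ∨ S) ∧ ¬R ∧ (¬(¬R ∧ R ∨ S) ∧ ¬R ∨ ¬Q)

Q ∨ ¬(¬R ∧ R ∨ S) ∧ ¬R ∧ (¬(¬R ∧ R ∨ S) ∧ ¬R ∨ ¬Q)
= Q ∨ ¬(¬R ∧ R ∨ S) ∧ ¬R   — absorption
= Q ∨ ¬S ∧ ¬R   — complement / identity

Q ∨ ¬S ∧ ¬R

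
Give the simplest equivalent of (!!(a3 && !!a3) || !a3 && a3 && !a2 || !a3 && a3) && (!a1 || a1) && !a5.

a3 && !a5

(!!(a3 && !!a3) || !a3 && a3 && !a2 || !a3 && a3) && (!a1 || a1) && !a5
= (!!(a3 && !!a3) || !a3 && a3 && !a2 || !a3 && a3) && !a5
= (a3 && !!a3 || !a3 && a3 && !a2 || !a3 && a3) && !a5
= (a3 && !!a3 || !a3 && a3) && !a5
= (a3 && a3 || !a3 && a3) && !a5
= a3 && !a5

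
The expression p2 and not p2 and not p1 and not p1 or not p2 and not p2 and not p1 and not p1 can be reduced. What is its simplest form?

p2 and not p2 and not p1 and not p1 or not p2 and not p2 and not p1 and not p1
= not p2 and not p1 and not p1   [distribution]
= not p2 and not p1   [idempotence]

not p2 and not p1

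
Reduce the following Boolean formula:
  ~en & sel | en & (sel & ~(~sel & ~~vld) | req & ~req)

sel

~en & sel | en & (sel & ~(~sel & ~~vld) | req & ~req)
= ~en & sel | en & sel & ~(~sel & ~~vld)   (complement / identity)
= ~en & sel | en & sel & (sel | ~vld)   (De Morgan)
= ~en & sel | en & sel   (absorption)
= sel   (distribution)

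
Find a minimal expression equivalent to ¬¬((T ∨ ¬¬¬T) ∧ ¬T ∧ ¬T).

¬¬((T ∨ ¬¬¬T) ∧ ¬T ∧ ¬T)
= ¬¬((T ∨ ¬T) ∧ ¬T ∧ ¬T)
= ¬¬((T ∨ ¬T) ∧ ¬T)
= ¬¬¬T
= ¬T

¬T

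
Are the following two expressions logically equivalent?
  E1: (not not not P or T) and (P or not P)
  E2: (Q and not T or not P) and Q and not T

E1: (not not not P or T) and (P or not P)
    = not not not P or T   (complement / identity)
    = not P or T   (double negation)
E2: (Q and not T or not P) and Q and not T
    = Q and not T   (absorption)
These differ: at P=0, Q=0, T=1, E1 = 1 but E2 = 0.

No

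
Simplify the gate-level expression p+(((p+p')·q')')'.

p+q'

p+(((p+p')·q')')'
= p+((q')')'   (complement / identity)
= p+q'   (double negation)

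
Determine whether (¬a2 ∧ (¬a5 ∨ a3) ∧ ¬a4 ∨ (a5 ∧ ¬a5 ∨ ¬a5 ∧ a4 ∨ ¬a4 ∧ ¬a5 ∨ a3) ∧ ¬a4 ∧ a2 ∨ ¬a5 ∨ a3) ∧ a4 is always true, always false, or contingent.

contingent

(¬a2 ∧ (¬a5 ∨ a3) ∧ ¬a4 ∨ (a5 ∧ ¬a5 ∨ ¬a5 ∧ a4 ∨ ¬a4 ∧ ¬a5 ∨ a3) ∧ ¬a4 ∧ a2 ∨ ¬a5 ∨ a3) ∧ a4
= (¬a2 ∧ (¬a5 ∨ a3) ∧ ¬a4 ∨ (¬a5 ∧ a4 ∨ ¬a4 ∧ ¬a5 ∨ a3) ∧ ¬a4 ∧ a2 ∨ ¬a5 ∨ a3) ∧ a4
= (¬a2 ∧ (¬a5 ∨ a3) ∧ ¬a4 ∨ (¬a5 ∨ a3) ∧ ¬a4 ∧ a2 ∨ ¬a5 ∨ a3) ∧ a4
= ((¬a5 ∨ a3) ∧ ¬a4 ∨ ¬a5 ∨ a3) ∧ a4
= (¬a5 ∨ a3) ∧ a4
This depends on a3, a4, a5, so it is not a constant.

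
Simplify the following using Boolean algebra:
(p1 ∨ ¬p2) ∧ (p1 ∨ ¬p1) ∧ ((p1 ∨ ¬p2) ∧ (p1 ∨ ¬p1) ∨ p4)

(p1 ∨ ¬p2) ∧ (p1 ∨ ¬p1) ∧ ((p1 ∨ ¬p2) ∧ (p1 ∨ ¬p1) ∨ p4)
= (p1 ∨ ¬p2) ∧ (p1 ∨ ¬p1)   [absorption]
= p1 ∨ ¬p2   [complement / identity]

p1 ∨ ¬p2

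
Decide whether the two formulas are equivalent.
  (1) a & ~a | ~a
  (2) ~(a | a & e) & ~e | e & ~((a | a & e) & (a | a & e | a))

E1: a & ~a | ~a
    = ~a   — complement / identity
E2: ~(a | a & e) & ~e | e & ~((a | a & e) & (a | a & e | a))
    = ~(a | a & e) & ~e | e & ~(a | a & e)   — absorption
    = ~(a | a & e)   — distribution
    = ~a   — absorption
Both reduce to ~a, so they are equivalent.

Yes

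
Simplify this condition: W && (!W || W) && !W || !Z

W && (!W || W) && !W || !Z
= W && !W || !Z
= !Z

!Z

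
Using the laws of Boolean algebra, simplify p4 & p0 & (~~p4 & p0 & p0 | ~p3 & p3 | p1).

p4 & p0

p4 & p0 & (~~p4 & p0 & p0 | ~p3 & p3 | p1)
= p4 & p0 & (~~p4 & p0 & p0 | p1)   (complement / identity)
= p4 & p0 & (~~p4 & p0 | p1)   (idempotence)
= p4 & p0 & (p4 & p0 | p1)   (double negation)
= p4 & p0   (absorption)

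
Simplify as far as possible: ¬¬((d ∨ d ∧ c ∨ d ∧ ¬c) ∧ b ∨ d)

¬¬((d ∨ d ∧ c ∨ d ∧ ¬c) ∧ b ∨ d)
= (d ∨ d ∧ c ∨ d ∧ ¬c) ∧ b ∨ d
= (d ∨ d ∧ ¬c) ∧ b ∨ d
= d ∧ b ∨ d
= d

d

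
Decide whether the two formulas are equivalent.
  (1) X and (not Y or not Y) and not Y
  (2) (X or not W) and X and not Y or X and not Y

Yes

E1: X and (not Y or not Y) and not Y
    = X and not Y and not Y
    = X and not Y
E2: (X or not W) and X and not Y or X and not Y
    = X and not Y or X and not Y
    = X and not Y
Both reduce to X and not Y, so they are equivalent.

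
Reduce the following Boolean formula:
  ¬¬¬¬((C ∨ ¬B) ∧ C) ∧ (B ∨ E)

¬¬¬¬((C ∨ ¬B) ∧ C) ∧ (B ∨ E)
= ¬¬¬¬C ∧ (B ∨ E)   (absorption)
= ¬¬C ∧ (B ∨ E)   (double negation)
= C ∧ (B ∨ E)   (double negation)

C ∧ (B ∨ E)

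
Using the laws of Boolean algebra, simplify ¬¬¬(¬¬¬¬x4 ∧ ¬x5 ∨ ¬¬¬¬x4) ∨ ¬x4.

¬¬¬(¬¬¬¬x4 ∧ ¬x5 ∨ ¬¬¬¬x4) ∨ ¬x4
= ¬(¬¬¬¬x4 ∧ ¬x5 ∨ ¬¬¬¬x4) ∨ ¬x4
= ¬¬¬¬¬x4 ∨ ¬x4
= ¬¬¬x4 ∨ ¬x4
= ¬x4 ∨ ¬x4
= ¬x4

¬x4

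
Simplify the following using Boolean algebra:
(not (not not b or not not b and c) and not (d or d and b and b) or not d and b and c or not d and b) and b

(not (not not b or not not b and c) and not (d or d and b and b) or not d and b and c or not d and b) and b
= (not (not not b or not not b and c) and not (d or d and b) or not d and b and c or not d and b) and b   [idempotence]
= (not (not not b or not not b and c) and not (d or d and b) or not d and b) and b   [absorption]
= (not not not b and not (d or d and b) or not d and b) and b   [absorption]
= (not b and not (d or d and b) or not d and b) and b   [double negation]
= (not b and not d or not d and b) and b   [absorption]
= not d and b   [distribution]

not d and b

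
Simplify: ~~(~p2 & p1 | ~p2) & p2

0

~~(~p2 & p1 | ~p2) & p2
= ~~~p2 & p2   [absorption]
= ~p2 & p2   [double negation]
= 0   [complement]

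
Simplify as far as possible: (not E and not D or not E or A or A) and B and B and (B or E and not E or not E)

(not E and not D or not E or A or A) and B and B and (B or E and not E or not E)
= (not E and not D or not E or A) and B and B and (B or E and not E or not E)
= (not E and not D or not E or A) and B and (B or E and not E or not E)
= (not E and not D or not E or A) and B and (B or not E)
= (not E and not D or not E or A) and B
= (not E or A) and B

(not E or A) and B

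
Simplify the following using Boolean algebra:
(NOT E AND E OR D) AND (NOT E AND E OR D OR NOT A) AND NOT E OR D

(NOT E AND E OR D) AND (NOT E AND E OR D OR NOT A) AND NOT E OR D
= (NOT E AND E OR D) AND NOT E OR D   [absorption]
= D AND NOT E OR D   [complement / identity]
= D   [absorption]

D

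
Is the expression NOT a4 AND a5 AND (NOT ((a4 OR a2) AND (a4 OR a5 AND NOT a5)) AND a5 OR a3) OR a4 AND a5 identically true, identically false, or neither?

NOT a4 AND a5 AND (NOT ((a4 OR a2) AND (a4 OR a5 AND NOT a5)) AND a5 OR a3) OR a4 AND a5
= NOT a4 AND a5 AND (NOT ((a4 OR a2) AND a4) AND a5 OR a3) OR a4 AND a5   — complement / identity
= NOT a4 AND a5 AND (NOT a4 AND a5 OR a3) OR a4 AND a5   — absorption
= NOT a4 AND a5 OR a4 AND a5   — absorption
= a5   — distribution
This depends on a5, so it is not a constant.

neither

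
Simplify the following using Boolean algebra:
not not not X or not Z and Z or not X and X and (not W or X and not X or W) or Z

not X or Z

not not not X or not Z and Z or not X and X and (not W or X and not X or W) or Z
= not not not X or not Z and Z or not X and X and (not W or W) or Z   (complement / identity)
= not not not X or not Z and Z or not X and X or Z   (complement / identity)
= not not not X or not Z and Z or Z   (complement / identity)
= not not not X or Z   (complement / identity)
= not X or Z   (double negation)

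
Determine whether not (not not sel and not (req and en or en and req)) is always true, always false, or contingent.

not (not not sel and not (req and en or en and req))
= not (not not sel and not (en and (req or req)))   [distribution]
= not sel or en and (req or req)   [De Morgan]
= not sel or en and req   [idempotence]
This depends on en, req, sel, so it is not a constant.

contingent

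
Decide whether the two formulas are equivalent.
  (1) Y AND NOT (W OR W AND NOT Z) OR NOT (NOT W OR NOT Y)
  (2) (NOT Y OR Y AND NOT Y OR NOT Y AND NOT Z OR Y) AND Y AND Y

Yes

E1: Y AND NOT (W OR W AND NOT Z) OR NOT (NOT W OR NOT Y)
    = Y AND NOT W OR NOT (NOT W OR NOT Y)   (absorption)
    = Y AND NOT W OR W AND Y   (De Morgan)
    = Y   (distribution)
E2: (NOT Y OR Y AND NOT Y OR NOT Y AND NOT Z OR Y) AND Y AND Y
    = (NOT Y OR NOT Y AND NOT Z OR Y) AND Y AND Y   (complement / identity)
    = (NOT Y OR Y) AND Y AND Y   (absorption)
    = Y AND Y   (complement / identity)
    = Y   (idempotence)
Both reduce to Y, so they are equivalent.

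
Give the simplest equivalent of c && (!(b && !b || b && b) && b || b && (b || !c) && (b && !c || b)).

c && b

c && (!(b && !b || b && b) && b || b && (b || !c) && (b && !c || b))
= c && (!(b && !b || b && b) && b || b && (b || !c) && b)
= c && (!b && b || b && (b || !c) && b)
= c && (!b && b || b && b)
= c && b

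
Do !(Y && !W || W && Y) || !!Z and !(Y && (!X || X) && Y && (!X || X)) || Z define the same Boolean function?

Yes

E1: !(Y && !W || W && Y) || !!Z
    = !Y || !!Z   [distribution]
    = !Y || Z   [double negation]
E2: !(Y && (!X || X) && Y && (!X || X)) || Z
    = !(Y && (!X || X)) || Z   [idempotence]
    = !Y || Z   [complement / identity]
Both reduce to !Y || Z, so they are equivalent.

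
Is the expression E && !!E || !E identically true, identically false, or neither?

E && !!E || !E
= E && E || !E   [double negation]
= E || !E   [idempotence]
= true   [complement]

identically true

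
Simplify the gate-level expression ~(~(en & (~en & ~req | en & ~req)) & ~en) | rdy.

en | rdy

~(~(en & (~en & ~req | en & ~req)) & ~en) | rdy
= ~(~(en & ~req) & ~en) | rdy   — distribution
= en & ~req | en | rdy   — De Morgan
= en | rdy   — absorption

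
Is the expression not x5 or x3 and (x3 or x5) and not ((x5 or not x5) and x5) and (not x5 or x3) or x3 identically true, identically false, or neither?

neither

not x5 or x3 and (x3 or x5) and not ((x5 or not x5) and x5) and (not x5 or x3) or x3
= not x5 or x3 and (x3 or x5) and not x5 and (not x5 or x3) or x3
= not x5 or x3 and (x3 or x5) and not x5 or x3
= not x5 or x3 and not x5 or x3
= not x5 or x3
This depends on x3, x5, so it is not a constant.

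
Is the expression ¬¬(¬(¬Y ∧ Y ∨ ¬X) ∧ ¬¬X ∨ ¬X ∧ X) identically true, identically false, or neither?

neither

¬¬(¬(¬Y ∧ Y ∨ ¬X) ∧ ¬¬X ∨ ¬X ∧ X)
= ¬¬(¬(¬Y ∧ Y ∨ ¬X) ∧ ¬¬X)   [complement / identity]
= ¬(¬Y ∧ Y ∨ ¬X ∨ ¬X)   [De Morgan]
= ¬(¬X ∨ ¬X)   [complement / identity]
= X ∧ X   [De Morgan]
= X   [idempotence]
This depends on X, so it is not a constant.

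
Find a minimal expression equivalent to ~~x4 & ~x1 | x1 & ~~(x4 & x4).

x4

~~x4 & ~x1 | x1 & ~~(x4 & x4)
= ~~x4 & ~x1 | x1 & ~~x4
= ~~x4
= x4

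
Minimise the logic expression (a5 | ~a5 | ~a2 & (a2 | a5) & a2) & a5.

(a5 | ~a5 | ~a2 & (a2 | a5) & a2) & a5
= (a5 | ~a5 | ~a2 & a2) & a5   (absorption)
= (a5 | ~a5) & a5   (complement / identity)
= a5   (complement / identity)

a5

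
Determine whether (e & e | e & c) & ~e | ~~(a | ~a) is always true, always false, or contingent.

(e & e | e & c) & ~e | ~~(a | ~a)
= (e & e | e & c) & ~e | a | ~a   [double negation]
= e & (e | c) & ~e | a | ~a   [distribution]
= e & ~e | a | ~a   [absorption]
= a | ~a   [complement / identity]
= 1   [complement]

always true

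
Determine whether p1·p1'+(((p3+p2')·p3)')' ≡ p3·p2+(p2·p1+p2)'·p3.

Yes

E1: p1·p1'+(((p3+p2')·p3)')'
    = p1·p1'+(p3')'   — absorption
    = p1·p1'+p3   — double negation
    = p3   — complement / identity
E2: p3·p2+(p2·p1+p2)'·p3
    = p3·p2+p2'·p3   — absorption
    = p3   — distribution
Both reduce to p3, so they are equivalent.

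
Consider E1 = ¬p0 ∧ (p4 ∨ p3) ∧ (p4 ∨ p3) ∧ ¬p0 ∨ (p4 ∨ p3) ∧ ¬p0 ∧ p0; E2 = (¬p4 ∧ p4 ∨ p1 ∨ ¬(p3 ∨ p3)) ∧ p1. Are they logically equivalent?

No

E1: ¬p0 ∧ (p4 ∨ p3) ∧ (p4 ∨ p3) ∧ ¬p0 ∨ (p4 ∨ p3) ∧ ¬p0 ∧ p0
    = ¬p0 ∧ (p4 ∨ p3) ∧ ¬p0 ∨ (p4 ∨ p3) ∧ ¬p0 ∧ p0
    = (p4 ∨ p3) ∧ ¬p0
E2: (¬p4 ∧ p4 ∨ p1 ∨ ¬(p3 ∨ p3)) ∧ p1
    = (p1 ∨ ¬(p3 ∨ p3)) ∧ p1
    = (p1 ∨ ¬p3) ∧ p1
    = p1
These differ: at p0=1, p1=1, p3=0, p4=1, E1 = 0 but E2 = 1.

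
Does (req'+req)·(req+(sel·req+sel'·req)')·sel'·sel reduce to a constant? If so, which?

(req'+req)·(req+(sel·req+sel'·req)')·sel'·sel
= (req+(sel·req+sel'·req)')·sel'·sel   (complement / identity)
= (req+req')·sel'·sel   (distribution)
= sel'·sel   (complement / identity)
= 0   (complement)

yes, False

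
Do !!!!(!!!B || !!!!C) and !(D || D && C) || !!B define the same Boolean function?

No

E1: !!!!(!!!B || !!!!C)
    = !!!!(!!!B || !!C)   [double negation]
    = !!(!!!B || !!C)   [double negation]
    = !(!!B && !C)   [De Morgan]
    = !B || C   [De Morgan]
E2: !(D || D && C) || !!B
    = !(D || D && C) || B   [double negation]
    = !D || B   [absorption]
These differ: at B=1, C=0, D=1, E1 = 0 but E2 = 1.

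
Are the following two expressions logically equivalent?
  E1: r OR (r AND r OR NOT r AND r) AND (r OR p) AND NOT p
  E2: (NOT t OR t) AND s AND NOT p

E1: r OR (r AND r OR NOT r AND r) AND (r OR p) AND NOT p
    = r OR r AND (r OR p) AND NOT p   (distribution)
    = r OR r AND NOT p   (absorption)
    = r   (absorption)
E2: (NOT t OR t) AND s AND NOT p
    = s AND NOT p   (complement / identity)
These differ: at p=1, r=1, s=0, t=0, E1 = 1 but E2 = 0.

No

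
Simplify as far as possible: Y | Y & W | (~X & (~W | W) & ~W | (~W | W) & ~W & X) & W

Y | Y & W | (~X & (~W | W) & ~W | (~W | W) & ~W & X) & W
= Y | Y & W | (~W | W) & ~W & W   [distribution]
= Y | Y & W | ~W & W   [complement / identity]
= Y | Y & W   [complement / identity]
= Y   [absorption]

Y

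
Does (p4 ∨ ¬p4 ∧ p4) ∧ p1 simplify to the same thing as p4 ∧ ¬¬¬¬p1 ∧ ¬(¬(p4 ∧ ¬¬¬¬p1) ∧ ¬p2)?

Yes

E1: (p4 ∨ ¬p4 ∧ p4) ∧ p1
    = p4 ∧ p1   — complement / identity
E2: p4 ∧ ¬¬¬¬p1 ∧ ¬(¬(p4 ∧ ¬¬¬¬p1) ∧ ¬p2)
    = p4 ∧ ¬¬¬¬p1 ∧ (p4 ∧ ¬¬¬¬p1 ∨ p2)   — De Morgan
    = p4 ∧ ¬¬¬¬p1   — absorption
    = p4 ∧ ¬¬p1   — double negation
    = p4 ∧ p1   — double negation
Both reduce to p4 ∧ p1, so they are equivalent.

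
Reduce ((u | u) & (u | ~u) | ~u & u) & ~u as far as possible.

0

((u | u) & (u | ~u) | ~u & u) & ~u
= (u & (u | ~u) | ~u & u) & ~u   (idempotence)
= (u | ~u & u) & ~u   (complement / identity)
= u & ~u   (complement / identity)
= 0   (complement)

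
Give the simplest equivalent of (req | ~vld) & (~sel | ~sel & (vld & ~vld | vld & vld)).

(req | ~vld) & (~sel | ~sel & (vld & ~vld | vld & vld))
= (req | ~vld) & (~sel | ~sel & vld)   [distribution]
= (req | ~vld) & ~sel   [absorption]

(req | ~vld) & ~sel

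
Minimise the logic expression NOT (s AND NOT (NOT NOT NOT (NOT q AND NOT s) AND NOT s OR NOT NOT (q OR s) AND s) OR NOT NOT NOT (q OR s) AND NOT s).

q OR s

NOT (s AND NOT (NOT NOT NOT (NOT q AND NOT s) AND NOT s OR NOT NOT (q OR s) AND s) OR NOT NOT NOT (q OR s) AND NOT s)
= NOT (s AND NOT (NOT NOT (q OR s) AND NOT s OR NOT NOT (q OR s) AND s) OR NOT NOT NOT (q OR s) AND NOT s)   (De Morgan)
= NOT (s AND NOT NOT NOT (q OR s) OR NOT NOT NOT (q OR s) AND NOT s)   (distribution)
= NOT NOT NOT NOT (q OR s)   (distribution)
= NOT NOT (q OR s)   (double negation)
= q OR s   (double negation)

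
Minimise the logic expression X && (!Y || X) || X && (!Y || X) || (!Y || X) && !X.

!Y || X

X && (!Y || X) || X && (!Y || X) || (!Y || X) && !X
= X && (!Y || X) || (!Y || X) && !X   [idempotence]
= !Y || X   [distribution]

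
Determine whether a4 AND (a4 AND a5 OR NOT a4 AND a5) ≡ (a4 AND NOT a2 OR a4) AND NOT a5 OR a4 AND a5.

No

E1: a4 AND (a4 AND a5 OR NOT a4 AND a5)
    = a4 AND a5   — distribution
E2: (a4 AND NOT a2 OR a4) AND NOT a5 OR a4 AND a5
    = a4 AND NOT a5 OR a4 AND a5   — absorption
    = a4   — distribution
These differ: at a2=0, a4=1, a5=0, E1 = 0 but E2 = 1.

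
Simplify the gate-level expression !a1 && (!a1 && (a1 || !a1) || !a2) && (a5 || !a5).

!a1

!a1 && (!a1 && (a1 || !a1) || !a2) && (a5 || !a5)
= !a1 && (!a1 || !a2) && (a5 || !a5)   (complement / identity)
= !a1 && (!a1 || !a2)   (complement / identity)
= !a1   (absorption)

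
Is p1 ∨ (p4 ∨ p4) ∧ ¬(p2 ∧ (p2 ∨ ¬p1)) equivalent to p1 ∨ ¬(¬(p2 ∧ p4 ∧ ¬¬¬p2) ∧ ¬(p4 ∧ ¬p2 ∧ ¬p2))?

Yes

E1: p1 ∨ (p4 ∨ p4) ∧ ¬(p2 ∧ (p2 ∨ ¬p1))
    = p1 ∨ (p4 ∨ p4) ∧ ¬p2   [absorption]
    = p1 ∨ p4 ∧ ¬p2   [idempotence]
E2: p1 ∨ ¬(¬(p2 ∧ p4 ∧ ¬¬¬p2) ∧ ¬(p4 ∧ ¬p2 ∧ ¬p2))
    = p1 ∨ p2 ∧ p4 ∧ ¬¬¬p2 ∨ p4 ∧ ¬p2 ∧ ¬p2   [De Morgan]
    = p1 ∨ p2 ∧ p4 ∧ ¬p2 ∨ p4 ∧ ¬p2 ∧ ¬p2   [double negation]
    = p1 ∨ p4 ∧ ¬p2   [distribution]
Both reduce to p1 ∨ p4 ∧ ¬p2, so they are equivalent.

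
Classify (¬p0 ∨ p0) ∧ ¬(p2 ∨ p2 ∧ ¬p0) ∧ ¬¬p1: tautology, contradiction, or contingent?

contingent

(¬p0 ∨ p0) ∧ ¬(p2 ∨ p2 ∧ ¬p0) ∧ ¬¬p1
= (¬p0 ∨ p0) ∧ ¬(p2 ∨ p2 ∧ ¬p0) ∧ p1
= (¬p0 ∨ p0) ∧ ¬p2 ∧ p1
= ¬p2 ∧ p1
This depends on p1, p2, so it is not a constant.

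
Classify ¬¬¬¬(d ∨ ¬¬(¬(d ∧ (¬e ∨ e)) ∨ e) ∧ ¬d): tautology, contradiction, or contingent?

¬¬¬¬(d ∨ ¬¬(¬(d ∧ (¬e ∨ e)) ∨ e) ∧ ¬d)
= ¬¬¬¬(d ∨ ¬¬(¬d ∨ e) ∧ ¬d)   [complement / identity]
= ¬¬¬¬(d ∨ (¬d ∨ e) ∧ ¬d)   [double negation]
= ¬¬¬¬(d ∨ ¬d)   [absorption]
= ¬¬(d ∨ ¬d)   [double negation]
= d ∨ ¬d   [double negation]
= True   [complement]

tautology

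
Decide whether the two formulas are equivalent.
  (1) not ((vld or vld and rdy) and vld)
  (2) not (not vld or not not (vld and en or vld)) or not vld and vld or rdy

E1: not ((vld or vld and rdy) and vld)
    = not (vld and vld)   [absorption]
    = not vld   [idempotence]
E2: not (not vld or not not (vld and en or vld)) or not vld and vld or rdy
    = vld and not (vld and en or vld) or not vld and vld or rdy   [De Morgan]
    = vld and not (vld and en or vld) or rdy   [complement / identity]
    = vld and not vld or rdy   [absorption]
    = rdy   [complement / identity]
These differ: at en=0, rdy=0, vld=0, E1 = 1 but E2 = 0.

No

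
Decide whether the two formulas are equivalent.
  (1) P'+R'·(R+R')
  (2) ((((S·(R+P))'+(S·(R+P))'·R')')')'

E1: P'+R'·(R+R')
    = P'+R'   (complement / identity)
E2: ((((S·(R+P))'+(S·(R+P))'·R')')')'
    = ((((S·(R+P))')')')'   (absorption)
    = ((S·(R+P))')'   (double negation)
    = S·(R+P)   (double negation)
These differ: at P=0, R=0, S=0, E1 = 1 but E2 = 0.

No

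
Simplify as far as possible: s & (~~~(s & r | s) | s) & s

s & (~~~(s & r | s) | s) & s
= s & (~~~s | s) & s
= s & (~s | s) & s
= s & s
= s

s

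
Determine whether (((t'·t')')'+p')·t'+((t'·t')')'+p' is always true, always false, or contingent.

contingent

(((t'·t')')'+p')·t'+((t'·t')')'+p'
= ((t'·t')')'+p'
= ((t')')'+p'
= t'+p'
This depends on p, t, so it is not a constant.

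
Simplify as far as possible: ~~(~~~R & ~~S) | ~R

~R

~~(~~~R & ~~S) | ~R
= ~(~~R | ~S) | ~R   [De Morgan]
= ~R & S | ~R   [De Morgan]
= ~R   [absorption]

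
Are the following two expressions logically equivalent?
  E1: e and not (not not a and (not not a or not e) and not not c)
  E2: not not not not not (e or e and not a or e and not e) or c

E1: e and not (not not a and (not not a or not e) and not not c)
    = e and not (not not a and not not c)
    = e and (not a or not c)
E2: not not not not not (e or e and not a or e and not e) or c
    = not not not (e or e and not a or e and not e) or c
    = not (e or e and not a or e and not e) or c
    = not (e or e and not e) or c
    = not e or c
These differ: at a=0, c=1, e=0, E1 = 0 but E2 = 1.

No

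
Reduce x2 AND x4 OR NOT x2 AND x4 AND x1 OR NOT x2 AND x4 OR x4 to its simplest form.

x4

x2 AND x4 OR NOT x2 AND x4 AND x1 OR NOT x2 AND x4 OR x4
= x2 AND x4 OR NOT x2 AND x4 OR x4   (absorption)
= x4 OR x4   (distribution)
= x4   (idempotence)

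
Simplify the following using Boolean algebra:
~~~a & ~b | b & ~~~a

~~~a & ~b | b & ~~~a
= ~~~a   [distribution]
= ~a   [double negation]

~a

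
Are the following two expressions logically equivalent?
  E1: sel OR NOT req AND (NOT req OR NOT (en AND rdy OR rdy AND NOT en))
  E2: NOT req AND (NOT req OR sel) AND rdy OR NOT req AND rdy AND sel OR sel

No

E1: sel OR NOT req AND (NOT req OR NOT (en AND rdy OR rdy AND NOT en))
    = sel OR NOT req AND (NOT req OR NOT rdy)   [distribution]
    = sel OR NOT req   [absorption]
E2: NOT req AND (NOT req OR sel) AND rdy OR NOT req AND rdy AND sel OR sel
    = NOT req AND rdy OR NOT req AND rdy AND sel OR sel   [absorption]
    = NOT req AND rdy OR sel   [absorption]
These differ: at en=0, rdy=0, req=0, sel=0, E1 = 1 but E2 = 0.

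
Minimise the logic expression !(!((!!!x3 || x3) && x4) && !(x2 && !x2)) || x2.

x4 || x2

!(!((!!!x3 || x3) && x4) && !(x2 && !x2)) || x2
= !(!((!x3 || x3) && x4) && !(x2 && !x2)) || x2
= !(!x4 && !(x2 && !x2)) || x2
= x4 || x2 && !x2 || x2
= x4 || x2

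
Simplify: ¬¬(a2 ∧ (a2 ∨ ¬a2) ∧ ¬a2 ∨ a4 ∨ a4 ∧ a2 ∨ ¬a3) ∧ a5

(a4 ∨ ¬a3) ∧ a5

¬¬(a2 ∧ (a2 ∨ ¬a2) ∧ ¬a2 ∨ a4 ∨ a4 ∧ a2 ∨ ¬a3) ∧ a5
= (a2 ∧ (a2 ∨ ¬a2) ∧ ¬a2 ∨ a4 ∨ a4 ∧ a2 ∨ ¬a3) ∧ a5   — double negation
= (a2 ∧ ¬a2 ∨ a4 ∨ a4 ∧ a2 ∨ ¬a3) ∧ a5   — complement / identity
= (a2 ∧ ¬a2 ∨ a4 ∨ ¬a3) ∧ a5   — absorption
= (a4 ∨ ¬a3) ∧ a5   — complement / identity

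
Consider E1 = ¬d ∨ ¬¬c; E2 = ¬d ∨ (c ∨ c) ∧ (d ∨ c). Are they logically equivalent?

Yes

E1: ¬d ∨ ¬¬c
    = ¬d ∨ c   — double negation
E2: ¬d ∨ (c ∨ c) ∧ (d ∨ c)
    = ¬d ∨ c ∨ c ∧ d   — distribution
    = ¬d ∨ c   — absorption
Both reduce to ¬d ∨ c, so they are equivalent.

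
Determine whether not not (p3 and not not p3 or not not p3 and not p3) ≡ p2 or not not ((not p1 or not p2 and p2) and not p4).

No

E1: not not (p3 and not not p3 or not not p3 and not p3)
    = not not not not p3   (distribution)
    = not not p3   (double negation)
    = p3   (double negation)
E2: p2 or not not ((not p1 or not p2 and p2) and not p4)
    = p2 or (not p1 or not p2 and p2) and not p4   (double negation)
    = p2 or not p1 and not p4   (complement / identity)
These differ: at p1=0, p2=1, p3=0, p4=1, E1 = 0 but E2 = 1.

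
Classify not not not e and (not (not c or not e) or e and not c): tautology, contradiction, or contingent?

contradiction

not not not e and (not (not c or not e) or e and not c)
= not not not e and (c and e or e and not c)   [De Morgan]
= not e and (c and e or e and not c)   [double negation]
= not e and e   [distribution]
= False   [complement]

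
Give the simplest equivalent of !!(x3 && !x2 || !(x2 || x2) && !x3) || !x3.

!x2 || !x3

!!(x3 && !x2 || !(x2 || x2) && !x3) || !x3
= !!(x3 && !x2 || !x2 && !x3) || !x3   [idempotence]
= !!!x2 || !x3   [distribution]
= !x2 || !x3   [double negation]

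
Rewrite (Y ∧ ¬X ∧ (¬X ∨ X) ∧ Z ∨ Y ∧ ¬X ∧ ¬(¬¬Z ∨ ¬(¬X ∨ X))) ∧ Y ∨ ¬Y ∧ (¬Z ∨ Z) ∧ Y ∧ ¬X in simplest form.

Y ∧ ¬X

(Y ∧ ¬X ∧ (¬X ∨ X) ∧ Z ∨ Y ∧ ¬X ∧ ¬(¬¬Z ∨ ¬(¬X ∨ X))) ∧ Y ∨ ¬Y ∧ (¬Z ∨ Z) ∧ Y ∧ ¬X
= (Y ∧ ¬X ∧ (¬X ∨ X) ∧ Z ∨ Y ∧ ¬X ∧ ¬(¬¬Z ∨ ¬(¬X ∨ X))) ∧ Y ∨ ¬Y ∧ Y ∧ ¬X   (complement / identity)
= Y ∧ ¬X ∧ ((¬X ∨ X) ∧ Z ∨ ¬(¬¬Z ∨ ¬(¬X ∨ X))) ∧ Y ∨ ¬Y ∧ Y ∧ ¬X   (distribution)
= Y ∧ ¬X ∧ ((¬X ∨ X) ∧ Z ∨ ¬Z ∧ (¬X ∨ X)) ∧ Y ∨ ¬Y ∧ Y ∧ ¬X   (De Morgan)
= Y ∧ ¬X ∧ (¬X ∨ X) ∧ Y ∨ ¬Y ∧ Y ∧ ¬X   (distribution)
= Y ∧ ¬X ∧ Y ∨ ¬Y ∧ Y ∧ ¬X   (complement / identity)
= Y ∧ ¬X   (distribution)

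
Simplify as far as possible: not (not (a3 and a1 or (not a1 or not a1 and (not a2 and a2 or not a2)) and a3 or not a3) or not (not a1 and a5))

not (not (a3 and a1 or (not a1 or not a1 and (not a2 and a2 or not a2)) and a3 or not a3) or not (not a1 and a5))
= not (not (a3 and a1 or (not a1 or not a1 and not a2) and a3 or not a3) or not (not a1 and a5))   [complement / identity]
= not (not (a3 and a1 or not a1 and a3 or not a3) or not (not a1 and a5))   [absorption]
= not (not (a3 or not a3) or not (not a1 and a5))   [distribution]
= (a3 or not a3) and not a1 and a5   [De Morgan]
= not a1 and a5   [complement / identity]

not a1 and a5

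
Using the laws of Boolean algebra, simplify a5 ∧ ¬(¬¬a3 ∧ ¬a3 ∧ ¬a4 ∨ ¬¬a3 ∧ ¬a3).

a5 ∧ ¬(¬¬a3 ∧ ¬a3 ∧ ¬a4 ∨ ¬¬a3 ∧ ¬a3)
= a5 ∧ ¬(¬¬a3 ∧ ¬a3)   — absorption
= a5 ∧ (¬a3 ∨ a3)   — De Morgan
= a5   — complement / identity

a5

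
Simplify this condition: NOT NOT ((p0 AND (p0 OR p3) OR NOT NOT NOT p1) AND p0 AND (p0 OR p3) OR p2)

NOT NOT ((p0 AND (p0 OR p3) OR NOT NOT NOT p1) AND p0 AND (p0 OR p3) OR p2)
= NOT NOT ((p0 AND (p0 OR p3) OR NOT p1) AND p0 AND (p0 OR p3) OR p2)   — double negation
= NOT NOT (p0 AND (p0 OR p3) OR p2)   — absorption
= p0 AND (p0 OR p3) OR p2   — double negation
= p0 OR p2   — absorption

p0 OR p2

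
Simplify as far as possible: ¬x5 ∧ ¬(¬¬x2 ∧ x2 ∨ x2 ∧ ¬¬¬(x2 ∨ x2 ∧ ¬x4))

¬x5 ∧ ¬x2

¬x5 ∧ ¬(¬¬x2 ∧ x2 ∨ x2 ∧ ¬¬¬(x2 ∨ x2 ∧ ¬x4))
= ¬x5 ∧ ¬(¬¬x2 ∧ x2 ∨ x2 ∧ ¬¬¬x2)
= ¬x5 ∧ ¬(x2 ∧ x2 ∨ x2 ∧ ¬¬¬x2)
= ¬x5 ∧ ¬(x2 ∧ x2 ∨ x2 ∧ ¬x2)
= ¬x5 ∧ ¬x2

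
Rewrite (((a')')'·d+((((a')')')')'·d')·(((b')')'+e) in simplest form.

a'·(b'+e)

(((a')')'·d+((((a')')')')'·d')·(((b')')'+e)
= (((a')')'·d+((a')')'·d')·(((b')')'+e)   (double negation)
= ((a')')'·(((b')')'+e)   (distribution)
= a'·(((b')')'+e)   (double negation)
= a'·(b'+e)   (double negation)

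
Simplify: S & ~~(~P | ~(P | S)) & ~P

S & ~~(~P | ~(P | S)) & ~P
= S & ~(P & (P | S)) & ~P   [De Morgan]
= S & ~P & ~P   [absorption]
= S & ~P   [idempotence]

S & ~P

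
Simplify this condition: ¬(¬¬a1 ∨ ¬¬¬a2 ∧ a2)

¬a1

¬(¬¬a1 ∨ ¬¬¬a2 ∧ a2)
= ¬(¬¬a1 ∨ ¬a2 ∧ a2)   — double negation
= ¬(a1 ∨ ¬a2 ∧ a2)   — double negation
= ¬a1   — complement / identity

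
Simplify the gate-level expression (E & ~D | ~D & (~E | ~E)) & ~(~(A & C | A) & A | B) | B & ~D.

(E & ~D | ~D & (~E | ~E)) & ~(~(A & C | A) & A | B) | B & ~D
= (E & ~D | ~D & ~E) & ~(~(A & C | A) & A | B) | B & ~D   [idempotence]
= ~D & ~(~(A & C | A) & A | B) | B & ~D   [distribution]
= ~D & ~(~A & A | B) | B & ~D   [absorption]
= ~D & (~(~A & A | B) | B)   [distribution]
= ~D & (~B | B)   [complement / identity]
= ~D   [complement / identity]

~D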